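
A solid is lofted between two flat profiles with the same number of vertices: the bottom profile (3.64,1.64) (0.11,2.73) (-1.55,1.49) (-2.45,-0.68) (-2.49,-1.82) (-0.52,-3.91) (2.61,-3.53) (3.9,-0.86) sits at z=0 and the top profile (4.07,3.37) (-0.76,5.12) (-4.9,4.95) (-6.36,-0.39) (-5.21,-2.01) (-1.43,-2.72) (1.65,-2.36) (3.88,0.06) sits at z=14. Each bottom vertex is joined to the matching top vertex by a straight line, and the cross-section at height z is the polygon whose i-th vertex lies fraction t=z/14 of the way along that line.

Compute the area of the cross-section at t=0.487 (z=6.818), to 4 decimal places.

Area at t=0.487: 45.8486

Cross-section at t=0.487: each vertex is (1-t)·p0[i] + t·p1[i].
  v1: (1-0.487)·(3.64,1.64) + 0.487·(4.07,3.37) = (3.8494,2.4825)
  v2: (1-0.487)·(0.11,2.73) + 0.487·(-0.76,5.12) = (-0.3137,3.8939)
  v3: (1-0.487)·(-1.55,1.49) + 0.487·(-4.9,4.95) = (-3.1815,3.1750)
  v4: (1-0.487)·(-2.45,-0.68) + 0.487·(-6.36,-0.39) = (-4.3542,-0.5388)
  v5: (1-0.487)·(-2.49,-1.82) + 0.487·(-5.21,-2.01) = (-3.8146,-1.9125)
  v6: (1-0.487)·(-0.52,-3.91) + 0.487·(-1.43,-2.72) = (-0.9632,-3.3305)
  v7: (1-0.487)·(2.61,-3.53) + 0.487·(1.65,-2.36) = (2.1425,-2.9602)
  v8: (1-0.487)·(3.9,-0.86) + 0.487·(3.88,0.06) = (3.8903,-0.4120)
Shoelace sum Σ(x_i·y_{i+1} − x_{i+1}·y_i):
  i=1: 3.8494·3.8939 − -0.3137·2.4825 = +15.7681 (running +15.7681)
  i=2: -0.3137·3.1750 − -3.1815·3.8939 = +11.3924 (running +27.1604)
  i=3: -3.1815·-0.5388 − -4.3542·3.1750 = +15.5386 (running +42.6991)
  i=4: -4.3542·-1.9125 − -3.8146·-0.5388 = +6.2723 (running +48.9714)
  i=5: -3.8146·-3.3305 − -0.9632·-1.9125 = +10.8625 (running +59.8338)
  i=6: -0.9632·-2.9602 − 2.1425·-3.3305 = +9.9867 (running +69.8205)
  i=7: 2.1425·-0.4120 − 3.8903·-2.9602 = +10.6334 (running +80.4538)
  i=8: 3.8903·2.4825 − 3.8494·-0.4120 = +11.2434 (running +91.6972)
Area = |Σ|/2 = |91.6972|/2 = 45.8486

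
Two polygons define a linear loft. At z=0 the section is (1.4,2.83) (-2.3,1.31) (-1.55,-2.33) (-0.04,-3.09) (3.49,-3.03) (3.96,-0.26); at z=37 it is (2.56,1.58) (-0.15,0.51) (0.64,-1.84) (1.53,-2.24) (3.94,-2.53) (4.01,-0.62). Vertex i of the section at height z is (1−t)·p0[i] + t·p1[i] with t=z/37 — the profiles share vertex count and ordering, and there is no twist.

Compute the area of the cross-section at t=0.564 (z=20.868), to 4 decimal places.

Cross-section at t=0.564: each vertex is (1-t)·p0[i] + t·p1[i].
  v1: (1-0.564)·(1.4,2.83) + 0.564·(2.56,1.58) = (2.0542,2.1250)
  v2: (1-0.564)·(-2.3,1.31) + 0.564·(-0.15,0.51) = (-1.0874,0.8588)
  v3: (1-0.564)·(-1.55,-2.33) + 0.564·(0.64,-1.84) = (-0.3148,-2.0536)
  v4: (1-0.564)·(-0.04,-3.09) + 0.564·(1.53,-2.24) = (0.8455,-2.6106)
  v5: (1-0.564)·(3.49,-3.03) + 0.564·(3.94,-2.53) = (3.7438,-2.7480)
  v6: (1-0.564)·(3.96,-0.26) + 0.564·(4.01,-0.62) = (3.9882,-0.4630)
Shoelace sum Σ(x_i·y_{i+1} − x_{i+1}·y_i):
  i=1: 2.0542·0.8588 − -1.0874·2.1250 = +4.0749 (running +4.0749)
  i=2: -1.0874·-2.0536 − -0.3148·0.8588 = +2.5035 (running +6.5784)
  i=3: -0.3148·-2.6106 − 0.8455·-2.0536 = +2.5582 (running +9.1367)
  i=4: 0.8455·-2.7480 − 3.7438·-2.6106 = +7.4502 (running +16.5868)
  i=5: 3.7438·-0.4630 − 3.9882·-2.7480 = +9.2260 (running +25.8129)
  i=6: 3.9882·2.1250 − 2.0542·-0.4630 = +9.4261 (running +35.2390)
Area = |Σ|/2 = |35.2390|/2 = 17.6195

Area at t=0.564: 17.6195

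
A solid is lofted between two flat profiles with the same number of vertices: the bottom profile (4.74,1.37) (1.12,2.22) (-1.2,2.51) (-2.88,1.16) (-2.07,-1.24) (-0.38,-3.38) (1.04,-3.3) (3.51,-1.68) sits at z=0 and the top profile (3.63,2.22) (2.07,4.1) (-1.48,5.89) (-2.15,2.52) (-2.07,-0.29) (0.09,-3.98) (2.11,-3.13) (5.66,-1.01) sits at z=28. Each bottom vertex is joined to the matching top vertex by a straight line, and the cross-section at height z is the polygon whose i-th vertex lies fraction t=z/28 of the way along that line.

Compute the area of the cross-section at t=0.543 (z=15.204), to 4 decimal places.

Area at t=0.543: 38.3633

Cross-section at t=0.543: each vertex is (1-t)·p0[i] + t·p1[i].
  v1: (1-0.543)·(4.74,1.37) + 0.543·(3.63,2.22) = (4.1373,1.8316)
  v2: (1-0.543)·(1.12,2.22) + 0.543·(2.07,4.1) = (1.6359,3.2408)
  v3: (1-0.543)·(-1.2,2.51) + 0.543·(-1.48,5.89) = (-1.3520,4.3453)
  v4: (1-0.543)·(-2.88,1.16) + 0.543·(-2.15,2.52) = (-2.4836,1.8985)
  v5: (1-0.543)·(-2.07,-1.24) + 0.543·(-2.07,-0.29) = (-2.0700,-0.7241)
  v6: (1-0.543)·(-0.38,-3.38) + 0.543·(0.09,-3.98) = (-0.1248,-3.7058)
  v7: (1-0.543)·(1.04,-3.3) + 0.543·(2.11,-3.13) = (1.6210,-3.2077)
  v8: (1-0.543)·(3.51,-1.68) + 0.543·(5.66,-1.01) = (4.6775,-1.3162)
Shoelace sum Σ(x_i·y_{i+1} − x_{i+1}·y_i):
  i=1: 4.1373·3.2408 − 1.6359·1.8316 = +10.4121 (running +10.4121)
  i=2: 1.6359·4.3453 − -1.3520·3.2408 = +11.4901 (running +21.9022)
  i=3: -1.3520·1.8985 − -2.4836·4.3453 = +8.2253 (running +30.1275)
  i=4: -2.4836·-0.7241 − -2.0700·1.8985 = +5.7284 (running +35.8558)
  i=5: -2.0700·-3.7058 − -0.1248·-0.7241 = +7.5806 (running +43.4365)
  i=6: -0.1248·-3.2077 − 1.6210·-3.7058 = +6.4074 (running +49.8439)
  i=7: 1.6210·-1.3162 − 4.6775·-3.2077 = +12.8703 (running +62.7141)
  i=8: 4.6775·1.8316 − 4.1373·-1.3162 = +14.0124 (running +76.7266)
Area = |Σ|/2 = |76.7266|/2 = 38.3633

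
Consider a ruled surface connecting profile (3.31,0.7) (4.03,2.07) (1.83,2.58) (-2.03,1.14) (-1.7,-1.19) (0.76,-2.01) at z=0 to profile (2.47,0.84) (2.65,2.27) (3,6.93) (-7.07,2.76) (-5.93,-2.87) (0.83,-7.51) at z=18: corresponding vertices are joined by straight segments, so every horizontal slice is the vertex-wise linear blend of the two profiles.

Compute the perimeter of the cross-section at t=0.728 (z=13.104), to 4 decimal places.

Perimeter at t=0.728: 32.5967

Cross-section at t=0.728: each vertex is (1-t)·p0[i] + t·p1[i].
  v1: (1-0.728)·(3.31,0.7) + 0.728·(2.47,0.84) = (2.6985,0.8019)
  v2: (1-0.728)·(4.03,2.07) + 0.728·(2.65,2.27) = (3.0254,2.2156)
  v3: (1-0.728)·(1.83,2.58) + 0.728·(3,6.93) = (2.6818,5.7468)
  v4: (1-0.728)·(-2.03,1.14) + 0.728·(-7.07,2.76) = (-5.6991,2.3194)
  v5: (1-0.728)·(-1.7,-1.19) + 0.728·(-5.93,-2.87) = (-4.7794,-2.4130)
  v6: (1-0.728)·(0.76,-2.01) + 0.728·(0.83,-7.51) = (0.8110,-6.0140)
Perimeter = Σ |v_{i+1} − v_i|:
  edge 1→2: √(0.3269² + 1.4137²) = 1.4510 (running 1.4510)
  edge 2→3: √(-0.3436² + 3.5312²) = 3.5479 (running 4.9989)
  edge 3→4: √(-8.3809² + -3.4274²) = 9.0546 (running 14.0535)
  edge 4→5: √(0.9197² + -4.7324²) = 4.8209 (running 18.8744)
  edge 5→6: √(5.5904² + -3.6010²) = 6.6498 (running 25.5242)
  edge 6→1: √(1.8875² + 6.8159²) = 7.0724 (running 32.5967)
Perimeter = 32.5967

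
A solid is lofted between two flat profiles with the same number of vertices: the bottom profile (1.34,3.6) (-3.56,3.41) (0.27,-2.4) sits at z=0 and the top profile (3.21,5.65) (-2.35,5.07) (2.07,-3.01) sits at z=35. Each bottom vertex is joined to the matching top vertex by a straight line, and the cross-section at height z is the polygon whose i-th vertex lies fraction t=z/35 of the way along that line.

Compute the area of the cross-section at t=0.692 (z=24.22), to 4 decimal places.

Cross-section at t=0.692: each vertex is (1-t)·p0[i] + t·p1[i].
  v1: (1-0.692)·(1.34,3.6) + 0.692·(3.21,5.65) = (2.6340,5.0186)
  v2: (1-0.692)·(-3.56,3.41) + 0.692·(-2.35,5.07) = (-2.7227,4.5587)
  v3: (1-0.692)·(0.27,-2.4) + 0.692·(2.07,-3.01) = (1.5156,-2.8221)
Shoelace sum Σ(x_i·y_{i+1} − x_{i+1}·y_i):
  i=1: 2.6340·4.5587 − -2.7227·5.0186 = +25.6719 (running +25.6719)
  i=2: -2.7227·-2.8221 − 1.5156·4.5587 = +0.7745 (running +26.4464)
  i=3: 1.5156·5.0186 − 2.6340·-2.8221 = +15.0398 (running +41.4862)
Area = |Σ|/2 = |41.4862|/2 = 20.7431

Area at t=0.692: 20.7431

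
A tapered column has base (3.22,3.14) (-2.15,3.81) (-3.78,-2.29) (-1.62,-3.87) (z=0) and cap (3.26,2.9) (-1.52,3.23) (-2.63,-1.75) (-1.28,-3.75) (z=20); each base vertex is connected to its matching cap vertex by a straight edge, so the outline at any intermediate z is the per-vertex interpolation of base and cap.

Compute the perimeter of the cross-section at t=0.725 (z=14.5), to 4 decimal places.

Perimeter at t=0.725: 21.0296

Cross-section at t=0.725: each vertex is (1-t)·p0[i] + t·p1[i].
  v1: (1-0.725)·(3.22,3.14) + 0.725·(3.26,2.9) = (3.2490,2.9660)
  v2: (1-0.725)·(-2.15,3.81) + 0.725·(-1.52,3.23) = (-1.6932,3.3895)
  v3: (1-0.725)·(-3.78,-2.29) + 0.725·(-2.63,-1.75) = (-2.9463,-1.8985)
  v4: (1-0.725)·(-1.62,-3.87) + 0.725·(-1.28,-3.75) = (-1.3735,-3.7830)
Perimeter = Σ |v_{i+1} − v_i|:
  edge 1→2: √(-4.9422² + 0.4235²) = 4.9604 (running 4.9604)
  edge 2→3: √(-1.2530² + -5.2880²) = 5.4344 (running 10.3948)
  edge 3→4: √(1.5728² + -1.8845²) = 2.4546 (running 12.8493)
  edge 4→1: √(4.6225² + 6.7490²) = 8.1803 (running 21.0296)
Perimeter = 21.0296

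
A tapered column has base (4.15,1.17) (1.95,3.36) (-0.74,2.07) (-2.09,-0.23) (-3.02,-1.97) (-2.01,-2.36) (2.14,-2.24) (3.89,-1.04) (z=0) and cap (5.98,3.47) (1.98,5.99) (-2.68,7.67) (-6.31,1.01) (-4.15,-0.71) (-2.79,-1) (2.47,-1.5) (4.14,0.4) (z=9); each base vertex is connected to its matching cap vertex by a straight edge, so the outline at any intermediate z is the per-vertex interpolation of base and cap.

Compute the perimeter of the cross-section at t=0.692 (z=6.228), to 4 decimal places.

Perimeter at t=0.692: 28.2357

Cross-section at t=0.692: each vertex is (1-t)·p0[i] + t·p1[i].
  v1: (1-0.692)·(4.15,1.17) + 0.692·(5.98,3.47) = (5.4164,2.7616)
  v2: (1-0.692)·(1.95,3.36) + 0.692·(1.98,5.99) = (1.9708,5.1800)
  v3: (1-0.692)·(-0.74,2.07) + 0.692·(-2.68,7.67) = (-2.0825,5.9452)
  v4: (1-0.692)·(-2.09,-0.23) + 0.692·(-6.31,1.01) = (-5.0102,0.6281)
  v5: (1-0.692)·(-3.02,-1.97) + 0.692·(-4.15,-0.71) = (-3.8020,-1.0981)
  v6: (1-0.692)·(-2.01,-2.36) + 0.692·(-2.79,-1) = (-2.5498,-1.4189)
  v7: (1-0.692)·(2.14,-2.24) + 0.692·(2.47,-1.5) = (2.3684,-1.7279)
  v8: (1-0.692)·(3.89,-1.04) + 0.692·(4.14,0.4) = (4.0630,-0.0435)
Perimeter = Σ |v_{i+1} − v_i|:
  edge 1→2: √(-3.4456² + 2.4184²) = 4.2096 (running 4.2096)
  edge 2→3: √(-4.0532² + 0.7652²) = 4.1248 (running 8.3344)
  edge 3→4: √(-2.9278² + -5.3171²) = 6.0699 (running 14.4043)
  edge 4→5: √(1.2083² + -1.7262²) = 2.1070 (running 16.5113)
  edge 5→6: √(1.2522² + -0.3208²) = 1.2926 (running 17.8040)
  edge 6→7: √(4.9181² + -0.3090²) = 4.9278 (running 22.7318)
  edge 7→8: √(1.6946² + 1.6844²) = 2.3894 (running 25.1212)
  edge 8→1: √(1.3534² + 2.8051²) = 3.1145 (running 28.2357)
Perimeter = 28.2357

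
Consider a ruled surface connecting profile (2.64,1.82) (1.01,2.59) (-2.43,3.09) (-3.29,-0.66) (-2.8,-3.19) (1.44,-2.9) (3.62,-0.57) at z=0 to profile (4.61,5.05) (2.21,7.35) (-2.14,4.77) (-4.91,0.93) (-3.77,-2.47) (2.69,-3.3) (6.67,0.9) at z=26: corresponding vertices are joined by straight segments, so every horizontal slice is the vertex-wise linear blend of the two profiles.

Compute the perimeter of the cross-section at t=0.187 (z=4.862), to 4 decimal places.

Cross-section at t=0.187: each vertex is (1-t)·p0[i] + t·p1[i].
  v1: (1-0.187)·(2.64,1.82) + 0.187·(4.61,5.05) = (3.0084,2.4240)
  v2: (1-0.187)·(1.01,2.59) + 0.187·(2.21,7.35) = (1.2344,3.4801)
  v3: (1-0.187)·(-2.43,3.09) + 0.187·(-2.14,4.77) = (-2.3758,3.4042)
  v4: (1-0.187)·(-3.29,-0.66) + 0.187·(-4.91,0.93) = (-3.5929,-0.3627)
  v5: (1-0.187)·(-2.8,-3.19) + 0.187·(-3.77,-2.47) = (-2.9814,-3.0554)
  v6: (1-0.187)·(1.44,-2.9) + 0.187·(2.69,-3.3) = (1.6738,-2.9748)
  v7: (1-0.187)·(3.62,-0.57) + 0.187·(6.67,0.9) = (4.1904,-0.2951)
Perimeter = Σ |v_{i+1} − v_i|:
  edge 1→2: √(-1.7740² + 1.0561²) = 2.0646 (running 2.0646)
  edge 2→3: √(-3.6102² + -0.0760²) = 3.6110 (running 5.6755)
  edge 3→4: √(-1.2172² + -3.7668²) = 3.9586 (running 9.6341)
  edge 4→5: √(0.6115² + -2.6927²) = 2.7613 (running 12.3954)
  edge 5→6: √(4.6551² + 0.0806²) = 4.6558 (running 17.0512)
  edge 6→7: √(2.5166² + 2.6797²) = 3.6761 (running 20.7274)
  edge 7→1: √(-1.1820² + 2.7191²) = 2.9649 (running 23.6923)
Perimeter = 23.6923

Perimeter at t=0.187: 23.6923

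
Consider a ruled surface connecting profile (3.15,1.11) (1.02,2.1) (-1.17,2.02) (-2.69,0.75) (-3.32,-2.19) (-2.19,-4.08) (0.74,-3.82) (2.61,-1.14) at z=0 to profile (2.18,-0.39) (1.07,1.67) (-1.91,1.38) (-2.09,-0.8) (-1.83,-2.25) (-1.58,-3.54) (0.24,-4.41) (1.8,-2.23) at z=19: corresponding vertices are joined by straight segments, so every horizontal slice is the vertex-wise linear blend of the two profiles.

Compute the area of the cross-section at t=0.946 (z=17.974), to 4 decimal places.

Area at t=0.946: 19.7534

Cross-section at t=0.946: each vertex is (1-t)·p0[i] + t·p1[i].
  v1: (1-0.946)·(3.15,1.11) + 0.946·(2.18,-0.39) = (2.2324,-0.3090)
  v2: (1-0.946)·(1.02,2.1) + 0.946·(1.07,1.67) = (1.0673,1.6932)
  v3: (1-0.946)·(-1.17,2.02) + 0.946·(-1.91,1.38) = (-1.8700,1.4146)
  v4: (1-0.946)·(-2.69,0.75) + 0.946·(-2.09,-0.8) = (-2.1224,-0.7163)
  v5: (1-0.946)·(-3.32,-2.19) + 0.946·(-1.83,-2.25) = (-1.9105,-2.2468)
  v6: (1-0.946)·(-2.19,-4.08) + 0.946·(-1.58,-3.54) = (-1.6129,-3.5692)
  v7: (1-0.946)·(0.74,-3.82) + 0.946·(0.24,-4.41) = (0.2670,-4.3781)
  v8: (1-0.946)·(2.61,-1.14) + 0.946·(1.8,-2.23) = (1.8437,-2.1711)
Shoelace sum Σ(x_i·y_{i+1} − x_{i+1}·y_i):
  i=1: 2.2324·1.6932 − 1.0673·-0.3090 = +4.1097 (running +4.1097)
  i=2: 1.0673·1.4146 − -1.8700·1.6932 = +4.6761 (running +8.7859)
  i=3: -1.8700·-0.7163 − -2.1224·1.4146 = +4.3418 (running +13.1276)
  i=4: -2.1224·-2.2468 − -1.9105·-0.7163 = +3.4001 (running +16.5277)
  i=5: -1.9105·-3.5692 − -1.6129·-2.2468 = +3.1948 (running +19.7225)
  i=6: -1.6129·-4.3781 − 0.2670·-3.5692 = +8.0146 (running +27.7372)
  i=7: 0.2670·-2.1711 − 1.8437·-4.3781 = +7.4925 (running +35.2296)
  i=8: 1.8437·-0.3090 − 2.2324·-2.1711 = +4.2771 (running +39.5067)
Area = |Σ|/2 = |39.5067|/2 = 19.7534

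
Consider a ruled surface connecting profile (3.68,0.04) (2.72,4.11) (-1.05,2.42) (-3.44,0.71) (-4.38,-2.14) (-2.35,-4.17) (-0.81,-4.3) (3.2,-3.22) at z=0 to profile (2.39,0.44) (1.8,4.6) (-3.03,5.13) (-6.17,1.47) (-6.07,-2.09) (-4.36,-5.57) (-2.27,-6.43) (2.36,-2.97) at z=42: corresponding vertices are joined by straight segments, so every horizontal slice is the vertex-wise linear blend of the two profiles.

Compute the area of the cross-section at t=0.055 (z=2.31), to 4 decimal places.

Cross-section at t=0.055: each vertex is (1-t)·p0[i] + t·p1[i].
  v1: (1-0.055)·(3.68,0.04) + 0.055·(2.39,0.44) = (3.6090,0.0620)
  v2: (1-0.055)·(2.72,4.11) + 0.055·(1.8,4.6) = (2.6694,4.1369)
  v3: (1-0.055)·(-1.05,2.42) + 0.055·(-3.03,5.13) = (-1.1589,2.5690)
  v4: (1-0.055)·(-3.44,0.71) + 0.055·(-6.17,1.47) = (-3.5901,0.7518)
  v5: (1-0.055)·(-4.38,-2.14) + 0.055·(-6.07,-2.09) = (-4.4729,-2.1372)
  v6: (1-0.055)·(-2.35,-4.17) + 0.055·(-4.36,-5.57) = (-2.4605,-4.2470)
  v7: (1-0.055)·(-0.81,-4.3) + 0.055·(-2.27,-6.43) = (-0.8903,-4.4171)
  v8: (1-0.055)·(3.2,-3.22) + 0.055·(2.36,-2.97) = (3.1538,-3.2062)
Shoelace sum Σ(x_i·y_{i+1} − x_{i+1}·y_i):
  i=1: 3.6090·4.1369 − 2.6694·0.0620 = +14.7650 (running +14.7650)
  i=2: 2.6694·2.5690 − -1.1589·4.1369 = +11.6521 (running +26.4171)
  i=3: -1.1589·0.7518 − -3.5901·2.5690 = +8.3520 (running +34.7691)
  i=4: -3.5901·-2.1372 − -4.4729·0.7518 = +11.0358 (running +45.8049)
  i=5: -4.4729·-4.2470 − -2.4605·-2.1372 = +13.7378 (running +59.5427)
  i=6: -2.4605·-4.4171 − -0.8903·-4.2470 = +7.0875 (running +66.6302)
  i=7: -0.8903·-3.2062 − 3.1538·-4.4171 = +16.7853 (running +83.4156)
  i=8: 3.1538·0.0620 − 3.6090·-3.2062 = +11.7671 (running +95.1826)
Area = |Σ|/2 = |95.1826|/2 = 47.5913

Area at t=0.055: 47.5913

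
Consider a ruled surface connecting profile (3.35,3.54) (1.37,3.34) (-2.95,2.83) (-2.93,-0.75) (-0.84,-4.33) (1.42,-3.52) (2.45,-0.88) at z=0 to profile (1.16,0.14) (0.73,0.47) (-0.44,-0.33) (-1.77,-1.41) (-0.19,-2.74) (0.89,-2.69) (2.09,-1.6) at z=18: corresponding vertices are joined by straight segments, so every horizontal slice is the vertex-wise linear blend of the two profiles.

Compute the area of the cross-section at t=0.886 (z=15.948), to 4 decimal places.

Cross-section at t=0.886: each vertex is (1-t)·p0[i] + t·p1[i].
  v1: (1-0.886)·(3.35,3.54) + 0.886·(1.16,0.14) = (1.4097,0.5276)
  v2: (1-0.886)·(1.37,3.34) + 0.886·(0.73,0.47) = (0.8030,0.7972)
  v3: (1-0.886)·(-2.95,2.83) + 0.886·(-0.44,-0.33) = (-0.7261,0.0302)
  v4: (1-0.886)·(-2.93,-0.75) + 0.886·(-1.77,-1.41) = (-1.9022,-1.3348)
  v5: (1-0.886)·(-0.84,-4.33) + 0.886·(-0.19,-2.74) = (-0.2641,-2.9213)
  v6: (1-0.886)·(1.42,-3.52) + 0.886·(0.89,-2.69) = (0.9504,-2.7846)
  v7: (1-0.886)·(2.45,-0.88) + 0.886·(2.09,-1.6) = (2.1310,-1.5179)
Shoelace sum Σ(x_i·y_{i+1} − x_{i+1}·y_i):
  i=1: 1.4097·0.7972 − 0.8030·0.5276 = +0.7001 (running +0.7001)
  i=2: 0.8030·0.0302 − -0.7261·0.7972 = +0.6031 (running +1.3033)
  i=3: -0.7261·-1.3348 − -1.9022·0.0302 = +1.0267 (running +2.3300)
  i=4: -1.9022·-2.9213 − -0.2641·-1.3348 = +5.2044 (running +7.5344)
  i=5: -0.2641·-2.7846 − 0.9504·-2.9213 = +3.5118 (running +11.0463)
  i=6: 0.9504·-1.5179 − 2.1310·-2.7846 = +4.4915 (running +15.5377)
  i=7: 2.1310·0.5276 − 1.4097·-1.5179 = +3.2641 (running +18.8018)
Area = |Σ|/2 = |18.8018|/2 = 9.4009

Area at t=0.886: 9.4009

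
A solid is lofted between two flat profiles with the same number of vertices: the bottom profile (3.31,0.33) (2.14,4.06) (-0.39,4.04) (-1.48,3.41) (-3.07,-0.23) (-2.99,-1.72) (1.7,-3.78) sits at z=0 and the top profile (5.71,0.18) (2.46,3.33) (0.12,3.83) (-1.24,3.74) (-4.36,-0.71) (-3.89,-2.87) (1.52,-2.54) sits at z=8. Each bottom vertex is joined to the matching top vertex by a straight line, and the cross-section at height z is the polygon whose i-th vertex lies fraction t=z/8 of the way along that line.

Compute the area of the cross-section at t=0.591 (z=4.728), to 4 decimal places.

Area at t=0.591: 41.0986

Cross-section at t=0.591: each vertex is (1-t)·p0[i] + t·p1[i].
  v1: (1-0.591)·(3.31,0.33) + 0.591·(5.71,0.18) = (4.7284,0.2414)
  v2: (1-0.591)·(2.14,4.06) + 0.591·(2.46,3.33) = (2.3291,3.6286)
  v3: (1-0.591)·(-0.39,4.04) + 0.591·(0.12,3.83) = (-0.0886,3.9159)
  v4: (1-0.591)·(-1.48,3.41) + 0.591·(-1.24,3.74) = (-1.3382,3.6050)
  v5: (1-0.591)·(-3.07,-0.23) + 0.591·(-4.36,-0.71) = (-3.8324,-0.5137)
  v6: (1-0.591)·(-2.99,-1.72) + 0.591·(-3.89,-2.87) = (-3.5219,-2.3996)
  v7: (1-0.591)·(1.7,-3.78) + 0.591·(1.52,-2.54) = (1.5936,-3.0472)
Shoelace sum Σ(x_i·y_{i+1} − x_{i+1}·y_i):
  i=1: 4.7284·3.6286 − 2.3291·0.2414 = +16.5952 (running +16.5952)
  i=2: 2.3291·3.9159 − -0.0886·3.6286 = +9.4420 (running +26.0372)
  i=3: -0.0886·3.6050 − -1.3382·3.9159 = +4.9207 (running +30.9579)
  i=4: -1.3382·-0.5137 − -3.8324·3.6050 = +14.5033 (running +45.4612)
  i=5: -3.8324·-2.3996 − -3.5219·-0.5137 = +7.3873 (running +52.8485)
  i=6: -3.5219·-3.0472 − 1.5936·-2.3996 = +14.5559 (running +67.4044)
  i=7: 1.5936·0.2414 − 4.7284·-3.0472 = +14.7928 (running +82.1972)
Area = |Σ|/2 = |82.1972|/2 = 41.0986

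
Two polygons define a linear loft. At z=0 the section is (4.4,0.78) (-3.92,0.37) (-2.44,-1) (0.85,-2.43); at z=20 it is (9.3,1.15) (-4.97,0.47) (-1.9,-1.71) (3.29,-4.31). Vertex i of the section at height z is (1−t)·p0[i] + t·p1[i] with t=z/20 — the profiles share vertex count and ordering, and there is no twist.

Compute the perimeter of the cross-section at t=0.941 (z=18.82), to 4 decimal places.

Perimeter at t=0.941: 31.1928

Cross-section at t=0.941: each vertex is (1-t)·p0[i] + t·p1[i].
  v1: (1-0.941)·(4.4,0.78) + 0.941·(9.3,1.15) = (9.0109,1.1282)
  v2: (1-0.941)·(-3.92,0.37) + 0.941·(-4.97,0.47) = (-4.9080,0.4641)
  v3: (1-0.941)·(-2.44,-1) + 0.941·(-1.9,-1.71) = (-1.9319,-1.6681)
  v4: (1-0.941)·(0.85,-2.43) + 0.941·(3.29,-4.31) = (3.1460,-4.1991)
Perimeter = Σ |v_{i+1} − v_i|:
  edge 1→2: √(-13.9190² + -0.6641²) = 13.9348 (running 13.9348)
  edge 2→3: √(2.9762² + -2.1322²) = 3.6612 (running 17.5959)
  edge 3→4: √(5.0779² + -2.5310²) = 5.6737 (running 23.2696)
  edge 4→1: √(5.8649² + 5.3272²) = 7.9231 (running 31.1928)
Perimeter = 31.1928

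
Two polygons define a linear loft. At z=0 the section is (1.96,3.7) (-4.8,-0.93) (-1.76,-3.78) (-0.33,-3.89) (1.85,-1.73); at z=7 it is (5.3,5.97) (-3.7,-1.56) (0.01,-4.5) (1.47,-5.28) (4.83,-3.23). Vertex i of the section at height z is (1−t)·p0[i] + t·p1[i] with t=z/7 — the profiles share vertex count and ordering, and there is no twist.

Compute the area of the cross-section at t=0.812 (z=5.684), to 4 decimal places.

Area at t=0.812: 46.8004

Cross-section at t=0.812: each vertex is (1-t)·p0[i] + t·p1[i].
  v1: (1-0.812)·(1.96,3.7) + 0.812·(5.3,5.97) = (4.6721,5.5432)
  v2: (1-0.812)·(-4.8,-0.93) + 0.812·(-3.7,-1.56) = (-3.9068,-1.4416)
  v3: (1-0.812)·(-1.76,-3.78) + 0.812·(0.01,-4.5) = (-0.3228,-4.3646)
  v4: (1-0.812)·(-0.33,-3.89) + 0.812·(1.47,-5.28) = (1.1316,-5.0187)
  v5: (1-0.812)·(1.85,-1.73) + 0.812·(4.83,-3.23) = (4.2698,-2.9480)
Shoelace sum Σ(x_i·y_{i+1} − x_{i+1}·y_i):
  i=1: 4.6721·-1.4416 − -3.9068·5.5432 = +14.9212 (running +14.9212)
  i=2: -3.9068·-4.3646 − -0.3228·-1.4416 = +16.5865 (running +31.5077)
  i=3: -0.3228·-5.0187 − 1.1316·-4.3646 = +6.5589 (running +38.0666)
  i=4: 1.1316·-2.9480 − 4.2698·-5.0187 = +18.0926 (running +56.1592)
  i=5: 4.2698·5.5432 − 4.6721·-2.9480 = +37.4416 (running +93.6008)
Area = |Σ|/2 = |93.6008|/2 = 46.8004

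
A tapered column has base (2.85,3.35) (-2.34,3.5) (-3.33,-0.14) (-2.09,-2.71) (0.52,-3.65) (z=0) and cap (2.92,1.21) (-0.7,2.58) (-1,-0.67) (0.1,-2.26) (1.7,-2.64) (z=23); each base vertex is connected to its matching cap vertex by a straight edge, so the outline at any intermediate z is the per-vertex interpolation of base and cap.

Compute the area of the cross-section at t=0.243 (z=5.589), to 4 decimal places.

Area at t=0.243: 25.3400

Cross-section at t=0.243: each vertex is (1-t)·p0[i] + t·p1[i].
  v1: (1-0.243)·(2.85,3.35) + 0.243·(2.92,1.21) = (2.8670,2.8300)
  v2: (1-0.243)·(-2.34,3.5) + 0.243·(-0.7,2.58) = (-1.9415,3.2764)
  v3: (1-0.243)·(-3.33,-0.14) + 0.243·(-1,-0.67) = (-2.7638,-0.2688)
  v4: (1-0.243)·(-2.09,-2.71) + 0.243·(0.1,-2.26) = (-1.5578,-2.6006)
  v5: (1-0.243)·(0.52,-3.65) + 0.243·(1.7,-2.64) = (0.8067,-3.4046)
Shoelace sum Σ(x_i·y_{i+1} − x_{i+1}·y_i):
  i=1: 2.8670·3.2764 − -1.9415·2.8300 = +14.8879 (running +14.8879)
  i=2: -1.9415·-0.2688 − -2.7638·3.2764 = +9.5773 (running +24.4652)
  i=3: -2.7638·-2.6006 − -1.5578·-0.2688 = +6.7690 (running +31.2342)
  i=4: -1.5578·-3.4046 − 0.8067·-2.6006 = +7.4018 (running +38.6360)
  i=5: 0.8067·2.8300 − 2.8670·-3.4046 = +12.0440 (running +50.6800)
Area = |Σ|/2 = |50.6800|/2 = 25.3400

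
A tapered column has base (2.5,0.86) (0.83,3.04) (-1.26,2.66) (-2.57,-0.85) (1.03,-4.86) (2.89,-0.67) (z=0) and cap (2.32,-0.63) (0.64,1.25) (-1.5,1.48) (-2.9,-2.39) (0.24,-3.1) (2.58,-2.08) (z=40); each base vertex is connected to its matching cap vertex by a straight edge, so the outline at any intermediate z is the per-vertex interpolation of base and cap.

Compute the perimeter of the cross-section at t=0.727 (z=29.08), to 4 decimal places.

Cross-section at t=0.727: each vertex is (1-t)·p0[i] + t·p1[i].
  v1: (1-0.727)·(2.5,0.86) + 0.727·(2.32,-0.63) = (2.3691,-0.2232)
  v2: (1-0.727)·(0.83,3.04) + 0.727·(0.64,1.25) = (0.6919,1.7387)
  v3: (1-0.727)·(-1.26,2.66) + 0.727·(-1.5,1.48) = (-1.4345,1.8021)
  v4: (1-0.727)·(-2.57,-0.85) + 0.727·(-2.9,-2.39) = (-2.8099,-1.9696)
  v5: (1-0.727)·(1.03,-4.86) + 0.727·(0.24,-3.1) = (0.4557,-3.5805)
  v6: (1-0.727)·(2.89,-0.67) + 0.727·(2.58,-2.08) = (2.6646,-1.6951)
Perimeter = Σ |v_{i+1} − v_i|:
  edge 1→2: √(-1.6773² + 1.9619²) = 2.5811 (running 2.5811)
  edge 2→3: √(-2.1263² + 0.0635²) = 2.1273 (running 4.7084)
  edge 3→4: √(-1.3754² + -3.7717²) = 4.0147 (running 8.7231)
  edge 4→5: √(3.2656² + -1.6109²) = 3.6413 (running 12.3644)
  edge 5→6: √(2.2090² + 1.8854²) = 2.9042 (running 15.2686)
  edge 6→1: √(-0.2955² + 1.4718²) = 1.5012 (running 16.7698)
Perimeter = 16.7698

Perimeter at t=0.727: 16.7698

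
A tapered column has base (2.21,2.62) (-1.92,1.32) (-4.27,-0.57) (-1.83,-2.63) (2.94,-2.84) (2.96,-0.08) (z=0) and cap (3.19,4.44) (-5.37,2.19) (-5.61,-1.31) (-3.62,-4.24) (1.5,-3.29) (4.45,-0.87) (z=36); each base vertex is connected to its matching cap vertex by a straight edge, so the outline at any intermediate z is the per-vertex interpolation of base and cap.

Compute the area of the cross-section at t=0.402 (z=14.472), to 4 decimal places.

Cross-section at t=0.402: each vertex is (1-t)·p0[i] + t·p1[i].
  v1: (1-0.402)·(2.21,2.62) + 0.402·(3.19,4.44) = (2.6040,3.3516)
  v2: (1-0.402)·(-1.92,1.32) + 0.402·(-5.37,2.19) = (-3.3069,1.6697)
  v3: (1-0.402)·(-4.27,-0.57) + 0.402·(-5.61,-1.31) = (-4.8087,-0.8675)
  v4: (1-0.402)·(-1.83,-2.63) + 0.402·(-3.62,-4.24) = (-2.5496,-3.2772)
  v5: (1-0.402)·(2.94,-2.84) + 0.402·(1.5,-3.29) = (2.3611,-3.0209)
  v6: (1-0.402)·(2.96,-0.08) + 0.402·(4.45,-0.87) = (3.5590,-0.3976)
Shoelace sum Σ(x_i·y_{i+1} − x_{i+1}·y_i):
  i=1: 2.6040·1.6697 − -3.3069·3.3516 = +15.4315 (running +15.4315)
  i=2: -3.3069·-0.8675 − -4.8087·1.6697 = +10.8979 (running +26.3294)
  i=3: -4.8087·-3.2772 − -2.5496·-0.8675 = +13.5474 (running +39.8768)
  i=4: -2.5496·-3.0209 − 2.3611·-3.2772 = +15.4399 (running +55.3167)
  i=5: 2.3611·-0.3976 − 3.5590·-3.0209 = +9.8126 (running +65.1293)
  i=6: 3.5590·3.3516 − 2.6040·-0.3976 = +12.9637 (running +78.0930)
Area = |Σ|/2 = |78.0930|/2 = 39.0465

Area at t=0.402: 39.0465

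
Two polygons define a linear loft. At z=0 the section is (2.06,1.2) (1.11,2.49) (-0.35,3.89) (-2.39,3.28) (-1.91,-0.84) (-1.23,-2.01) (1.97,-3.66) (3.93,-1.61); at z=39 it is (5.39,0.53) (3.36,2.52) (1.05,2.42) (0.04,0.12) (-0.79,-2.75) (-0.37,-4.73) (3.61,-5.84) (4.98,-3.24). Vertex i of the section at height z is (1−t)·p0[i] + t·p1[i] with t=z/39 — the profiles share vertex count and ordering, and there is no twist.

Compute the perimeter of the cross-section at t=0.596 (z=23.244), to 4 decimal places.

Cross-section at t=0.596: each vertex is (1-t)·p0[i] + t·p1[i].
  v1: (1-0.596)·(2.06,1.2) + 0.596·(5.39,0.53) = (4.0447,0.8007)
  v2: (1-0.596)·(1.11,2.49) + 0.596·(3.36,2.52) = (2.4510,2.5079)
  v3: (1-0.596)·(-0.35,3.89) + 0.596·(1.05,2.42) = (0.4844,3.0139)
  v4: (1-0.596)·(-2.39,3.28) + 0.596·(0.04,0.12) = (-0.9417,1.3966)
  v5: (1-0.596)·(-1.91,-0.84) + 0.596·(-0.79,-2.75) = (-1.2425,-1.9784)
  v6: (1-0.596)·(-1.23,-2.01) + 0.596·(-0.37,-4.73) = (-0.7174,-3.6311)
  v7: (1-0.596)·(1.97,-3.66) + 0.596·(3.61,-5.84) = (2.9474,-4.9593)
  v8: (1-0.596)·(3.93,-1.61) + 0.596·(4.98,-3.24) = (4.5558,-2.5815)
Perimeter = Σ |v_{i+1} − v_i|:
  edge 1→2: √(-1.5937² + 1.7072²) = 2.3355 (running 2.3355)
  edge 2→3: √(-1.9666² + 0.5060²) = 2.0307 (running 4.3661)
  edge 3→4: √(-1.4261² + -1.6172²) = 2.1562 (running 6.5223)
  edge 4→5: √(-0.3008² + -3.3750²) = 3.3884 (running 9.9107)
  edge 5→6: √(0.5250² + -1.6528²) = 1.7342 (running 11.6449)
  edge 6→7: √(3.6649² + -1.3282²) = 3.8981 (running 15.5430)
  edge 7→8: √(1.6084² + 2.3778²) = 2.8707 (running 18.4136)
  edge 8→1: √(-0.5111² + 3.3822²) = 3.4206 (running 21.8342)
Perimeter = 21.8342

Perimeter at t=0.596: 21.8342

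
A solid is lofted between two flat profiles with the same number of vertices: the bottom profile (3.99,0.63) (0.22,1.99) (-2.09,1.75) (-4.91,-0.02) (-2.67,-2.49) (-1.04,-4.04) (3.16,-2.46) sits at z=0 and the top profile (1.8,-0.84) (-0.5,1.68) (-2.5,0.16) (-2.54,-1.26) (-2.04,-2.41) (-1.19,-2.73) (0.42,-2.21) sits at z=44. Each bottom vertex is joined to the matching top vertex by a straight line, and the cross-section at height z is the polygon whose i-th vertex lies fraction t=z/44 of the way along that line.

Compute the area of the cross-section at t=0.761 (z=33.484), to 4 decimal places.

Area at t=0.761: 15.9400

Cross-section at t=0.761: each vertex is (1-t)·p0[i] + t·p1[i].
  v1: (1-0.761)·(3.99,0.63) + 0.761·(1.8,-0.84) = (2.3234,-0.4887)
  v2: (1-0.761)·(0.22,1.99) + 0.761·(-0.5,1.68) = (-0.3279,1.7541)
  v3: (1-0.761)·(-2.09,1.75) + 0.761·(-2.5,0.16) = (-2.4020,0.5400)
  v4: (1-0.761)·(-4.91,-0.02) + 0.761·(-2.54,-1.26) = (-3.1064,-0.9636)
  v5: (1-0.761)·(-2.67,-2.49) + 0.761·(-2.04,-2.41) = (-2.1906,-2.4291)
  v6: (1-0.761)·(-1.04,-4.04) + 0.761·(-1.19,-2.73) = (-1.1542,-3.0431)
  v7: (1-0.761)·(3.16,-2.46) + 0.761·(0.42,-2.21) = (1.0749,-2.2698)
Shoelace sum Σ(x_i·y_{i+1} − x_{i+1}·y_i):
  i=1: 2.3234·1.7541 − -0.3279·-0.4887 = +3.9152 (running +3.9152)
  i=2: -0.3279·0.5400 − -2.4020·1.7541 = +4.0363 (running +7.9515)
  i=3: -2.4020·-0.9636 − -3.1064·0.5400 = +3.9922 (running +11.9437)
  i=4: -3.1064·-2.4291 − -2.1906·-0.9636 = +5.4350 (running +17.3786)
  i=5: -2.1906·-3.0431 − -1.1542·-2.4291 = +3.8625 (running +21.2412)
  i=6: -1.1542·-2.2698 − 1.0749·-3.0431 = +5.8905 (running +27.1317)
  i=7: 1.0749·-0.4887 − 2.3234·-2.2698 = +4.7483 (running +31.8800)
Area = |Σ|/2 = |31.8800|/2 = 15.9400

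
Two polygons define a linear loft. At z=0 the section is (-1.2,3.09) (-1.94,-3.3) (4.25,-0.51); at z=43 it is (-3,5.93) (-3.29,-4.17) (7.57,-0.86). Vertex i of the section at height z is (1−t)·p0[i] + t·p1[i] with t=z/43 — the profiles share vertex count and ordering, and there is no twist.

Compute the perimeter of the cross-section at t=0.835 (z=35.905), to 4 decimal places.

Perimeter at t=0.835: 31.6547

Cross-section at t=0.835: each vertex is (1-t)·p0[i] + t·p1[i].
  v1: (1-0.835)·(-1.2,3.09) + 0.835·(-3,5.93) = (-2.7030,5.4614)
  v2: (1-0.835)·(-1.94,-3.3) + 0.835·(-3.29,-4.17) = (-3.0673,-4.0264)
  v3: (1-0.835)·(4.25,-0.51) + 0.835·(7.57,-0.86) = (7.0222,-0.8023)
Perimeter = Σ |v_{i+1} − v_i|:
  edge 1→2: √(-0.3643² + -9.4878²) = 9.4948 (running 9.4948)
  edge 2→3: √(10.0894² + 3.2242²) = 10.5921 (running 20.0869)
  edge 3→1: √(-9.7252² + 6.2636²) = 11.5677 (running 31.6547)
Perimeter = 31.6547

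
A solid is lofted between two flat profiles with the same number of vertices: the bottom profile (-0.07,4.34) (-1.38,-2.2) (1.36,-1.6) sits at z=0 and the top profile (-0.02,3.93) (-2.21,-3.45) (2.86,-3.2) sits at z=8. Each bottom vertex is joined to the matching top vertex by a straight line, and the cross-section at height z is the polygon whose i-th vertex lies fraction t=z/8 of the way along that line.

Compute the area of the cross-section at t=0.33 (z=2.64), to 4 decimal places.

Cross-section at t=0.33: each vertex is (1-t)·p0[i] + t·p1[i].
  v1: (1-0.33)·(-0.07,4.34) + 0.33·(-0.02,3.93) = (-0.0535,4.2047)
  v2: (1-0.33)·(-1.38,-2.2) + 0.33·(-2.21,-3.45) = (-1.6539,-2.6125)
  v3: (1-0.33)·(1.36,-1.6) + 0.33·(2.86,-3.2) = (1.8550,-2.1280)
Shoelace sum Σ(x_i·y_{i+1} − x_{i+1}·y_i):
  i=1: -0.0535·-2.6125 − -1.6539·4.2047 = +7.0939 (running +7.0939)
  i=2: -1.6539·-2.1280 − 1.8550·-2.6125 = +8.3657 (running +15.4596)
  i=3: 1.8550·4.2047 − -0.0535·-2.1280 = +7.6859 (running +23.1455)
Area = |Σ|/2 = |23.1455|/2 = 11.5727

Area at t=0.33: 11.5727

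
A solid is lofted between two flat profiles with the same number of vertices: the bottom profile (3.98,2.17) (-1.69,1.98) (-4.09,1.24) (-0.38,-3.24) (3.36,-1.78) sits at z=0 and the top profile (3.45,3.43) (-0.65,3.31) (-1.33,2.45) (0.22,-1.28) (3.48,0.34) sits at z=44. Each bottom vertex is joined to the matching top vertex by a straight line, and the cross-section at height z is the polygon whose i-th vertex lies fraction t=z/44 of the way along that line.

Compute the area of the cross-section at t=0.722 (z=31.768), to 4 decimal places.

Area at t=0.722: 19.5770

Cross-section at t=0.722: each vertex is (1-t)·p0[i] + t·p1[i].
  v1: (1-0.722)·(3.98,2.17) + 0.722·(3.45,3.43) = (3.5973,3.0797)
  v2: (1-0.722)·(-1.69,1.98) + 0.722·(-0.65,3.31) = (-0.9391,2.9403)
  v3: (1-0.722)·(-4.09,1.24) + 0.722·(-1.33,2.45) = (-2.0973,2.1136)
  v4: (1-0.722)·(-0.38,-3.24) + 0.722·(0.22,-1.28) = (0.0532,-1.8249)
  v5: (1-0.722)·(3.36,-1.78) + 0.722·(3.48,0.34) = (3.4466,-0.2494)
Shoelace sum Σ(x_i·y_{i+1} − x_{i+1}·y_i):
  i=1: 3.5973·2.9403 − -0.9391·3.0797 = +13.4693 (running +13.4693)
  i=2: -0.9391·2.1136 − -2.0973·2.9403 = +4.1816 (running +17.6509)
  i=3: -2.0973·-1.8249 − 0.0532·2.1136 = +3.7148 (running +21.3658)
  i=4: 0.0532·-0.2494 − 3.4466·-1.8249 = +6.2764 (running +27.6422)
  i=5: 3.4466·3.0797 − 3.5973·-0.2494 = +11.5117 (running +39.1539)
Area = |Σ|/2 = |39.1539|/2 = 19.5770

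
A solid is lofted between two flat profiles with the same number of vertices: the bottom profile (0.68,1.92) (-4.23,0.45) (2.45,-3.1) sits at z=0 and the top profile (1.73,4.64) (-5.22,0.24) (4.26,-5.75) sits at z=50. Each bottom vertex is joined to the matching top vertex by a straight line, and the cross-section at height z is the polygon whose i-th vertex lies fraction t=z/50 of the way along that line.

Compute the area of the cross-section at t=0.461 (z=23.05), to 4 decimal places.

Cross-section at t=0.461: each vertex is (1-t)·p0[i] + t·p1[i].
  v1: (1-0.461)·(0.68,1.92) + 0.461·(1.73,4.64) = (1.1641,3.1739)
  v2: (1-0.461)·(-4.23,0.45) + 0.461·(-5.22,0.24) = (-4.6864,0.3532)
  v3: (1-0.461)·(2.45,-3.1) + 0.461·(4.26,-5.75) = (3.2844,-4.3216)
Shoelace sum Σ(x_i·y_{i+1} − x_{i+1}·y_i):
  i=1: 1.1641·0.3532 − -4.6864·3.1739 = +15.2854 (running +15.2854)
  i=2: -4.6864·-4.3216 − 3.2844·0.3532 = +19.0929 (running +34.3783)
  i=3: 3.2844·3.1739 − 1.1641·-4.3216 = +15.4551 (running +49.8333)
Area = |Σ|/2 = |49.8333|/2 = 24.9167

Area at t=0.461: 24.9167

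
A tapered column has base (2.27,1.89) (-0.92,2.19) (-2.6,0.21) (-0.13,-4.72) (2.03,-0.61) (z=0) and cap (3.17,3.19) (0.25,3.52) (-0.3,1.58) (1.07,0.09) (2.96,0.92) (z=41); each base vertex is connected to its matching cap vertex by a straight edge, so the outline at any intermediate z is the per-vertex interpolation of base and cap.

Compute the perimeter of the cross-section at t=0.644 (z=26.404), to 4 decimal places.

Perimeter at t=0.644: 13.6222

Cross-section at t=0.644: each vertex is (1-t)·p0[i] + t·p1[i].
  v1: (1-0.644)·(2.27,1.89) + 0.644·(3.17,3.19) = (2.8496,2.7272)
  v2: (1-0.644)·(-0.92,2.19) + 0.644·(0.25,3.52) = (-0.1665,3.0465)
  v3: (1-0.644)·(-2.6,0.21) + 0.644·(-0.3,1.58) = (-1.1188,1.0923)
  v4: (1-0.644)·(-0.13,-4.72) + 0.644·(1.07,0.09) = (0.6428,-1.6224)
  v5: (1-0.644)·(2.03,-0.61) + 0.644·(2.96,0.92) = (2.6289,0.3753)
Perimeter = Σ |v_{i+1} − v_i|:
  edge 1→2: √(-3.0161² + 0.3193²) = 3.0330 (running 3.0330)
  edge 2→3: √(-0.9523² + -1.9542²) = 2.1739 (running 5.2069)
  edge 3→4: √(1.7616² + -2.7146²) = 3.2361 (running 8.4430)
  edge 4→5: √(1.9861² + 1.9977²) = 2.8170 (running 11.2600)
  edge 5→1: √(0.2207² + 2.3519²) = 2.3622 (running 13.6222)
Perimeter = 13.6222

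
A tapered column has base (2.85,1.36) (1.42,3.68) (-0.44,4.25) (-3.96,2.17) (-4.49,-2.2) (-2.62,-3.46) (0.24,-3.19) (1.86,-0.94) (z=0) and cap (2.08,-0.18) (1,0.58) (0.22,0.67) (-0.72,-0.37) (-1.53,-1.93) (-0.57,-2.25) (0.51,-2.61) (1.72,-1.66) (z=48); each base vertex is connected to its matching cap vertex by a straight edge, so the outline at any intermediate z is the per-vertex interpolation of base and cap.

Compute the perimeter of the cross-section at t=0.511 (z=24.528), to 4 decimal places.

Cross-section at t=0.511: each vertex is (1-t)·p0[i] + t·p1[i].
  v1: (1-0.511)·(2.85,1.36) + 0.511·(2.08,-0.18) = (2.4565,0.5731)
  v2: (1-0.511)·(1.42,3.68) + 0.511·(1,0.58) = (1.2054,2.0959)
  v3: (1-0.511)·(-0.44,4.25) + 0.511·(0.22,0.67) = (-0.1027,2.4206)
  v4: (1-0.511)·(-3.96,2.17) + 0.511·(-0.72,-0.37) = (-2.3044,0.8721)
  v5: (1-0.511)·(-4.49,-2.2) + 0.511·(-1.53,-1.93) = (-2.9774,-2.0620)
  v6: (1-0.511)·(-2.62,-3.46) + 0.511·(-0.57,-2.25) = (-1.5724,-2.8417)
  v7: (1-0.511)·(0.24,-3.19) + 0.511·(0.51,-2.61) = (0.3780,-2.8936)
  v8: (1-0.511)·(1.86,-0.94) + 0.511·(1.72,-1.66) = (1.7885,-1.3079)
Perimeter = Σ |v_{i+1} − v_i|:
  edge 1→2: √(-1.2511² + 1.5228²) = 1.9709 (running 1.9709)
  edge 2→3: √(-1.3081² + 0.3247²) = 1.3478 (running 3.3187)
  edge 3→4: √(-2.2016² + -1.5486²) = 2.6917 (running 6.0104)
  edge 4→5: √(-0.6731² + -2.9341²) = 3.0103 (running 9.0207)
  edge 5→6: √(1.4050² + -0.7797²) = 1.6068 (running 10.6275)
  edge 6→7: √(1.9504² + -0.0519²) = 1.9511 (running 12.5786)
  edge 7→8: √(1.4105² + 1.5857²) = 2.1222 (running 14.7009)
  edge 8→1: √(0.6681² + 1.8810²) = 1.9961 (running 16.6970)
Perimeter = 16.6970

Perimeter at t=0.511: 16.6970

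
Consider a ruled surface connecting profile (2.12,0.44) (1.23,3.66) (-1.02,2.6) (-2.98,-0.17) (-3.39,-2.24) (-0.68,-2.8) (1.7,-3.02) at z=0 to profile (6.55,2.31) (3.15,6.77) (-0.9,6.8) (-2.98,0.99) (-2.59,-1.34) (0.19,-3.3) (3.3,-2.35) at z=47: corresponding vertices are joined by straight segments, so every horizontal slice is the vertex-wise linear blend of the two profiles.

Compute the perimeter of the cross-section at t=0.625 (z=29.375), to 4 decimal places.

Cross-section at t=0.625: each vertex is (1-t)·p0[i] + t·p1[i].
  v1: (1-0.625)·(2.12,0.44) + 0.625·(6.55,2.31) = (4.8887,1.6088)
  v2: (1-0.625)·(1.23,3.66) + 0.625·(3.15,6.77) = (2.4300,5.6037)
  v3: (1-0.625)·(-1.02,2.6) + 0.625·(-0.9,6.8) = (-0.9450,5.2250)
  v4: (1-0.625)·(-2.98,-0.17) + 0.625·(-2.98,0.99) = (-2.9800,0.5550)
  v5: (1-0.625)·(-3.39,-2.24) + 0.625·(-2.59,-1.34) = (-2.8900,-1.6775)
  v6: (1-0.625)·(-0.68,-2.8) + 0.625·(0.19,-3.3) = (-0.1363,-3.1125)
  v7: (1-0.625)·(1.7,-3.02) + 0.625·(3.3,-2.35) = (2.7000,-2.6013)
Perimeter = Σ |v_{i+1} − v_i|:
  edge 1→2: √(-2.4587² + 3.9950²) = 4.6910 (running 4.6910)
  edge 2→3: √(-3.3750² + -0.3788²) = 3.3962 (running 8.0872)
  edge 3→4: √(-2.0350² + -4.6700²) = 5.0941 (running 13.1813)
  edge 4→5: √(0.0900² + -2.2325²) = 2.2343 (running 15.4156)
  edge 5→6: √(2.7537² + -1.4350²) = 3.1052 (running 18.5208)
  edge 6→7: √(2.8363² + 0.5112²) = 2.8820 (running 21.4028)
  edge 7→1: √(2.1887² + 4.2100²) = 4.7450 (running 26.1478)
Perimeter = 26.1478

Perimeter at t=0.625: 26.1478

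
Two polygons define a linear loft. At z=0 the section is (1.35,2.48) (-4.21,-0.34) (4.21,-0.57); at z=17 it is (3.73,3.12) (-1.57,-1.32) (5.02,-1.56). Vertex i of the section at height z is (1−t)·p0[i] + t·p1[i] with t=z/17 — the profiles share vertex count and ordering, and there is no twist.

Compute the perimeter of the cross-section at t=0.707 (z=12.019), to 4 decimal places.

Cross-section at t=0.707: each vertex is (1-t)·p0[i] + t·p1[i].
  v1: (1-0.707)·(1.35,2.48) + 0.707·(3.73,3.12) = (3.0327,2.9325)
  v2: (1-0.707)·(-4.21,-0.34) + 0.707·(-1.57,-1.32) = (-2.3435,-1.0329)
  v3: (1-0.707)·(4.21,-0.57) + 0.707·(5.02,-1.56) = (4.7827,-1.2699)
Perimeter = Σ |v_{i+1} − v_i|:
  edge 1→2: √(-5.3762² + -3.9653²) = 6.6804 (running 6.6804)
  edge 2→3: √(7.1262² + -0.2371²) = 7.1301 (running 13.8105)
  edge 3→1: √(-1.7500² + 4.2024²) = 4.5522 (running 18.3627)
Perimeter = 18.3627

Perimeter at t=0.707: 18.3627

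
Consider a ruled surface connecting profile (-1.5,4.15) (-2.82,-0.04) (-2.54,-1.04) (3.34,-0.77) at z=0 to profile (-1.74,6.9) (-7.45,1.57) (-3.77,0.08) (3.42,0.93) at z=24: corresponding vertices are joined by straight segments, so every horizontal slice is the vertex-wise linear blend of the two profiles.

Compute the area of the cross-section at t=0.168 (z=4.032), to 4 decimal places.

Cross-section at t=0.168: each vertex is (1-t)·p0[i] + t·p1[i].
  v1: (1-0.168)·(-1.5,4.15) + 0.168·(-1.74,6.9) = (-1.5403,4.6120)
  v2: (1-0.168)·(-2.82,-0.04) + 0.168·(-7.45,1.57) = (-3.5978,0.2305)
  v3: (1-0.168)·(-2.54,-1.04) + 0.168·(-3.77,0.08) = (-2.7466,-0.8518)
  v4: (1-0.168)·(3.34,-0.77) + 0.168·(3.42,0.93) = (3.3534,-0.4844)
Shoelace sum Σ(x_i·y_{i+1} − x_{i+1}·y_i):
  i=1: -1.5403·0.2305 − -3.5978·4.6120 = +16.2382 (running +16.2382)
  i=2: -3.5978·-0.8518 − -2.7466·0.2305 = +3.6978 (running +19.9361)
  i=3: -2.7466·-0.4844 − 3.3534·-0.8518 = +4.1871 (running +24.1231)
  i=4: 3.3534·4.6120 − -1.5403·-0.4844 = +14.7199 (running +38.8431)
Area = |Σ|/2 = |38.8431|/2 = 19.4215

Area at t=0.168: 19.4215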